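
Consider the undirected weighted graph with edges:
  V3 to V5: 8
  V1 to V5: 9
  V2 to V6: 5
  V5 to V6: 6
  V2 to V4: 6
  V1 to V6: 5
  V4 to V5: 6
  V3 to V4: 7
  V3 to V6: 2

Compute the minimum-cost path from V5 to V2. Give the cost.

11

Checking several routes:
V5 -> V3 -> V6 -> V2: 8 + 2 + 5 = 15
V5 -> V6 -> V2: 6 + 5 = 11
V5 -> V1 -> V6 -> V2: 9 + 5 + 5 = 19
V5 -> V4 -> V2: 6 + 6 = 12
Shortest: 11.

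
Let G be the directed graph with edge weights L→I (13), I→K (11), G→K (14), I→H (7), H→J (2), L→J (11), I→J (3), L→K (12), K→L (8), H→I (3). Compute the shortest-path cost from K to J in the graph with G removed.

Routes from K to J avoiding G:
K→L→I→J: 8 + 13 + 3 = 24
K→L→I→H→J: 8 + 13 + 7 + 2 = 30
K→L→J: 8 + 11 = 19
The minimum is 19.

19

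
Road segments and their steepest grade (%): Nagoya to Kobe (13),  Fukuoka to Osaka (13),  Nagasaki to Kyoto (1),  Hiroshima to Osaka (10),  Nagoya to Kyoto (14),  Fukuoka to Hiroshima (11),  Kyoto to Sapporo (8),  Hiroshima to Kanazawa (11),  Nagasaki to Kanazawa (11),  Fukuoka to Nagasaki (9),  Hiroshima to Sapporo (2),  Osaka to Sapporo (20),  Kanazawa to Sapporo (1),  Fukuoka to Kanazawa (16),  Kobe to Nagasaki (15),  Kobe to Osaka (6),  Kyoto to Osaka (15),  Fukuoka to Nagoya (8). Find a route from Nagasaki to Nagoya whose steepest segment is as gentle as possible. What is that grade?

9

Checking several routes:
Nagasaki -> Kanazawa -> Sapporo -> Hiroshima -> Fukuoka -> Nagoya: max(11, 1, 2, 11, 8) = 11
Nagasaki -> Kanazawa -> Hiroshima -> Fukuoka -> Nagoya: max(11, 11, 11, 8) = 11
Nagasaki -> Kyoto -> Sapporo -> Hiroshima -> Fukuoka -> Nagoya: max(1, 8, 2, 11, 8) = 11
Nagasaki -> Kyoto -> Sapporo -> Kanazawa -> Hiroshima -> Fukuoka -> Nagoya: max(1, 8, 1, 11, 11, 8) = 11
Nagasaki -> Fukuoka -> Nagoya: max(9, 8) = 9
The minimum achievable maximum is 9%.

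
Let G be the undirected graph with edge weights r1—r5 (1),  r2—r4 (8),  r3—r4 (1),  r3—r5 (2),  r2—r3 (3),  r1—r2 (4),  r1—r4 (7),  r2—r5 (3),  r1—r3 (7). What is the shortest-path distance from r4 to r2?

4

Checking several routes:
r4 → r2: 8
r4 → r3 → r5 → r2: 1 + 2 + 3 = 6
r4 → r3 → r2: 1 + 3 = 4
r4 → r1 → r5 → r2: 7 + 1 + 3 = 11
r4 → r1 → r2: 7 + 4 = 11
r4 → r3 → r5 → r1 → r2: 1 + 2 + 1 + 4 = 8
Shortest: 4.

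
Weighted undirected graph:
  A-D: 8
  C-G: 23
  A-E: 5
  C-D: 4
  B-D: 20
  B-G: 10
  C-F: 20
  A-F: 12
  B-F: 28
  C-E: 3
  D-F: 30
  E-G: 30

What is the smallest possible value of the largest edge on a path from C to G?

20

Checking several routes:
C→F→A→D→B→G: max(20, 12, 8, 20, 10) = 20
C→D→B→G: max(4, 20, 10) = 20
C→E→A→D→B→G: max(3, 5, 8, 20, 10) = 20
C→E→A→F→B→G: max(3, 5, 12, 28, 10) = 28
C→G: max(23) = 23
Smallest bottleneck: 20.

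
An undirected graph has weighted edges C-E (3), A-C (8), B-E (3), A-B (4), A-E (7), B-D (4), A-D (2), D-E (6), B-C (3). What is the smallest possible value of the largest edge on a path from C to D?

A few of the C→D routes:
C - B - A - D: max(3, 4, 2) = 4
C - B - D: max(3, 4) = 4
C - E - B - D: max(3, 3, 4) = 4
Best route has worst link 4.

4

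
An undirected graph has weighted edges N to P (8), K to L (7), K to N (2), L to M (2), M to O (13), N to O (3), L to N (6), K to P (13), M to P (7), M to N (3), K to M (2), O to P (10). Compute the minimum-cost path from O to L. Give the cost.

A few of the O→L routes:
O -> N -> M -> K -> L: 3 + 3 + 2 + 7 = 15
O -> N -> M -> L: 3 + 3 + 2 = 8
O -> N -> K -> L: 3 + 2 + 7 = 12
O -> N -> L: 3 + 6 = 9
O -> N -> K -> M -> L: 3 + 2 + 2 + 2 = 9
Best route has total 8.

8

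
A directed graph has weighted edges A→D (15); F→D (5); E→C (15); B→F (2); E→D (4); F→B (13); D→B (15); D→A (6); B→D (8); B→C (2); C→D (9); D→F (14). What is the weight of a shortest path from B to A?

Paths from B to A:
B → D → A: 8 + 6 = 14
B → F → D → A: 2 + 5 + 6 = 13
B → C → D → A: 2 + 9 + 6 = 17
The minimum is 13.

13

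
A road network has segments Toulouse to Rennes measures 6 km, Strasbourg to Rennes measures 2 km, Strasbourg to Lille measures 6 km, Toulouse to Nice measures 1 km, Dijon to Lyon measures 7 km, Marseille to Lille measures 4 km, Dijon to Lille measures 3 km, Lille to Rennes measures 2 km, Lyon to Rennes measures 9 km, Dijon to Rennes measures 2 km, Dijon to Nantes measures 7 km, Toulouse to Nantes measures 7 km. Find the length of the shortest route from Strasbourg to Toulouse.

Some routes from Strasbourg to Toulouse:
Strasbourg - Lille - Rennes - Toulouse: 6 + 2 + 6 = 14
Strasbourg - Rennes - Lille - Dijon - Nantes - Toulouse: 2 + 2 + 3 + 7 + 7 = 21
Strasbourg - Lille - Dijon - Rennes - Toulouse: 6 + 3 + 2 + 6 = 17
Strasbourg - Rennes - Dijon - Nantes - Toulouse: 2 + 2 + 7 + 7 = 18
Strasbourg - Rennes - Toulouse: 2 + 6 = 8
Strasbourg - Lille - Dijon - Nantes - Toulouse: 6 + 3 + 7 + 7 = 23
Best route has total 8 km.

8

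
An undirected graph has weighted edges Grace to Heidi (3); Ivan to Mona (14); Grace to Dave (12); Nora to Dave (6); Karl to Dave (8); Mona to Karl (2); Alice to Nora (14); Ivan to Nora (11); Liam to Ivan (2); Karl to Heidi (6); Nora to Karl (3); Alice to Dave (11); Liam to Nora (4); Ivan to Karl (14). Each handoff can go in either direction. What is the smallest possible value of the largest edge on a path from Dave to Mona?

6

Checking several routes:
Dave-Nora-Karl-Mona: max(6, 3, 2) = 6
Dave-Karl-Mona: max(8, 2) = 8
Dave-Grace-Heidi-Karl-Mona: max(12, 3, 6, 2) = 12
Smallest bottleneck: 6.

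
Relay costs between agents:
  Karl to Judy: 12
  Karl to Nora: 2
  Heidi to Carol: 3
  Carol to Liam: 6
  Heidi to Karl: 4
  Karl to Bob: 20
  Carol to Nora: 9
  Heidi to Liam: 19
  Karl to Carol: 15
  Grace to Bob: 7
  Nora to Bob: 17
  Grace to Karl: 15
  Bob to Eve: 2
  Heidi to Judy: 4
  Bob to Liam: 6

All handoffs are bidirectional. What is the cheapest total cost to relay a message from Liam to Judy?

A few of the Liam→Judy routes:
Liam → Carol → Nora → Karl → Heidi → Judy: 6 + 9 + 2 + 4 + 4 = 25
Liam → Heidi → Judy: 19 + 4 = 23
Liam → Carol → Heidi → Judy: 6 + 3 + 4 = 13
Liam → Carol → Heidi → Karl → Judy: 6 + 3 + 4 + 12 = 25
Shortest: 13.

13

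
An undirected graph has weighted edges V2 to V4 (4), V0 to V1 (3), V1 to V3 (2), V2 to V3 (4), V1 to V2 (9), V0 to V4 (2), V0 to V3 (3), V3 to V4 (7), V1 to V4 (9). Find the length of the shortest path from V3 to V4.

5

Some routes from V3 to V4:
V3 -> V4: 7
V3 -> V1 -> V0 -> V4: 2 + 3 + 2 = 7
V3 -> V0 -> V4: 3 + 2 = 5
V3 -> V2 -> V4: 4 + 4 = 8
Shortest: 5.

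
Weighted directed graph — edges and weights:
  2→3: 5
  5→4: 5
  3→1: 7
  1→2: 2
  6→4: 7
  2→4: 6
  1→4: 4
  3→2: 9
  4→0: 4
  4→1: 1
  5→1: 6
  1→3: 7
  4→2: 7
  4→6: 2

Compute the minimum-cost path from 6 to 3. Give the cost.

15

Candidate routes:
6 -> 4 -> 1 -> 2 -> 3: 7 + 1 + 2 + 5 = 15
6 -> 4 -> 1 -> 3: 7 + 1 + 7 = 15
6 -> 4 -> 2 -> 3: 7 + 7 + 5 = 19
Shortest: 15.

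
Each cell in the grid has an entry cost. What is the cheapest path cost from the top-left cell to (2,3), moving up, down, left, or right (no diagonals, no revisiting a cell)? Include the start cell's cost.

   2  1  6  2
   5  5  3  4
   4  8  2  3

Cheapest: (0,0) → (0,1) → (1,1) → (1,2) → (2,2) → (2,3)
  2 + 1 + 5 + 3 + 2 + 3 = 16

16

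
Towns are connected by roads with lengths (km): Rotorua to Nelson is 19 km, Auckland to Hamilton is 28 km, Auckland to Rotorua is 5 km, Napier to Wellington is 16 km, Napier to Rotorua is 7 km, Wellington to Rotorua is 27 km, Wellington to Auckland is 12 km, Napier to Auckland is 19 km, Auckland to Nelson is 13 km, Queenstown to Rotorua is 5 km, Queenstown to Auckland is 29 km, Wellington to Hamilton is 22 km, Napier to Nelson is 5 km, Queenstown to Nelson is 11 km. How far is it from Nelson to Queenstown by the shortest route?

Some routes from Nelson to Queenstown:
Nelson -> Queenstown: 11
Nelson -> Napier -> Rotorua -> Queenstown: 5 + 7 + 5 = 17
Nelson -> Auckland -> Rotorua -> Queenstown: 13 + 5 + 5 = 23
The minimum is 11 km.

11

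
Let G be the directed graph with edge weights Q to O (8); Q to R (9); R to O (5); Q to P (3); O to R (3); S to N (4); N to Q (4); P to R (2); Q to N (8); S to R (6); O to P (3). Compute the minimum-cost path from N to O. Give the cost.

Routes from N to O:
N-Q-O: 4 + 8 = 12
N-Q-R-O: 4 + 9 + 5 = 18
N-Q-P-R-O: 4 + 3 + 2 + 5 = 14
The minimum is 12.

12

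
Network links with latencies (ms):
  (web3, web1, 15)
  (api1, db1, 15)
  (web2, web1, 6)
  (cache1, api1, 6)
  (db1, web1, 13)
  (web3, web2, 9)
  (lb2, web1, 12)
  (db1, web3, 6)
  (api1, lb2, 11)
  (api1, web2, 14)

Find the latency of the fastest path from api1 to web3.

21

Some routes from api1 to web3:
api1-lb2-web1-web3: 11 + 12 + 15 = 38
api1-web2-web1-web3: 14 + 6 + 15 = 35
api1-db1-web3: 15 + 6 = 21
api1-web2-web3: 14 + 9 = 23
Shortest: 21 ms.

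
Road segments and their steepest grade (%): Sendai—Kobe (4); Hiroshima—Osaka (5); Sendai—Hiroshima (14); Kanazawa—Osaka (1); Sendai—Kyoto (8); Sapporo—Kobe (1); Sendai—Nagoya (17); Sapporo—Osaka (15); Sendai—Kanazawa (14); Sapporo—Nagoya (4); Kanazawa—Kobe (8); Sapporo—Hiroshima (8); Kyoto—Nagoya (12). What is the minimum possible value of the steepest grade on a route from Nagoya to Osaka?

8

A few of the Nagoya→Osaka routes:
Nagoya → Sapporo → Kobe → Kanazawa → Osaka: max(4, 1, 8, 1) = 8
Nagoya → Kyoto → Sendai → Kobe → Sapporo → Hiroshima → Osaka: max(12, 8, 4, 1, 8, 5) = 12
Nagoya → Sapporo → Hiroshima → Osaka: max(4, 8, 5) = 8
The minimum achievable maximum is 8%.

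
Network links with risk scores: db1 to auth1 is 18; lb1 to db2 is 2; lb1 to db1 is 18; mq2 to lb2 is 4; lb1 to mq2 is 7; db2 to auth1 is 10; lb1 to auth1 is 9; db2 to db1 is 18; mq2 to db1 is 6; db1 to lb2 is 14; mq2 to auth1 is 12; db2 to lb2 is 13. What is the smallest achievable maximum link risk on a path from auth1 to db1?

9

Some routes from auth1 to db1:
auth1-db2-lb1-mq2-db1: max(10, 2, 7, 6) = 10
auth1-lb1-db2-lb2-mq2-db1: max(9, 2, 13, 4, 6) = 13
auth1-lb1-mq2-db1: max(9, 7, 6) = 9
auth1-db2-lb2-mq2-db1: max(10, 13, 4, 6) = 13
auth1-mq2-db1: max(12, 6) = 12
Smallest bottleneck: 9.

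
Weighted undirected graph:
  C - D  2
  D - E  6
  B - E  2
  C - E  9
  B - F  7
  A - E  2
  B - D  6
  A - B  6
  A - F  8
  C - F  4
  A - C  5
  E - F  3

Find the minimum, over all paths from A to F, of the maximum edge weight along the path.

Checking several routes:
A-E-F: max(2, 3) = 3
A-C-F: max(5, 4) = 5
A-C-D-B-E-F: max(5, 2, 6, 2, 3) = 6
The minimum achievable maximum is 3.

3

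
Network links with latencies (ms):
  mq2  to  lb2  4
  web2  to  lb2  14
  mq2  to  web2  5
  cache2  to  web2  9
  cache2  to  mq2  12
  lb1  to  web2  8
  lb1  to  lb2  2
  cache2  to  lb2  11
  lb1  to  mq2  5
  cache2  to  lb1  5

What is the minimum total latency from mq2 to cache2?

10

Comparing a few candidate routes:
mq2→lb1→cache2: 5 + 5 = 10
mq2→web2→cache2: 5 + 9 = 14
mq2→lb2→lb1→cache2: 4 + 2 + 5 = 11
mq2→cache2: 12
mq2→lb2→cache2: 4 + 11 = 15
The minimum is 10 ms.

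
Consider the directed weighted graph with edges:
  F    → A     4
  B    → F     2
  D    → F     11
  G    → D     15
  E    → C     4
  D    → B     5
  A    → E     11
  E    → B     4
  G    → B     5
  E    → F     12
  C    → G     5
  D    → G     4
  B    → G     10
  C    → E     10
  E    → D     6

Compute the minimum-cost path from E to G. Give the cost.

9

Routes from E to G:
E → D → G: 6 + 4 = 10
E → B → G: 4 + 10 = 14
E → C → G: 4 + 5 = 9
E → D → B → G: 6 + 5 + 10 = 21
Shortest: 9.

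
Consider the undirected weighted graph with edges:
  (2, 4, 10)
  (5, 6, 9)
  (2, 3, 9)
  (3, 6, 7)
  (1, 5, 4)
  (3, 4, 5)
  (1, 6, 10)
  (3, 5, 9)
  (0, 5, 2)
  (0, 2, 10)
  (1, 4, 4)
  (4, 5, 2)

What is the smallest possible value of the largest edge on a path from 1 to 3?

A few of the 1→3 routes:
1→5→6→3: max(4, 9, 7) = 9
1→4→5→3: max(4, 2, 9) = 9
1→5→4→3: max(4, 2, 5) = 5
1→5→3: max(4, 9) = 9
1→4→3: max(4, 5) = 5
The minimum achievable maximum is 5.

5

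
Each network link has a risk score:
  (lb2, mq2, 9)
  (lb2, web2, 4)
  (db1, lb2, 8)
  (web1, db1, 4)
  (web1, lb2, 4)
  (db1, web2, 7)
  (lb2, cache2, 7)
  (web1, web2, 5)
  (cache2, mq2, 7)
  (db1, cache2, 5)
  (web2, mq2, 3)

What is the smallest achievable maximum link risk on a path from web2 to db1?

4

Comparing a few candidate routes:
web2 - web1 - db1: max(5, 4) = 5
web2 - lb2 - web1 - db1: max(4, 4, 4) = 4
web2 - mq2 - cache2 - db1: max(3, 7, 5) = 7
Smallest bottleneck: 4.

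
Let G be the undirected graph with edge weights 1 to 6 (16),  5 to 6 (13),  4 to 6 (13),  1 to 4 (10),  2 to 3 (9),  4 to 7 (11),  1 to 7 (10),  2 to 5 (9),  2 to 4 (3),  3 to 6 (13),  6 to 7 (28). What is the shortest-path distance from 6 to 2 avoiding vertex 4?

Paths from 6 to 2 avoiding 4:
6→3→2: 13 + 9 = 22
6→5→2: 13 + 9 = 22
Best route has total 22.

22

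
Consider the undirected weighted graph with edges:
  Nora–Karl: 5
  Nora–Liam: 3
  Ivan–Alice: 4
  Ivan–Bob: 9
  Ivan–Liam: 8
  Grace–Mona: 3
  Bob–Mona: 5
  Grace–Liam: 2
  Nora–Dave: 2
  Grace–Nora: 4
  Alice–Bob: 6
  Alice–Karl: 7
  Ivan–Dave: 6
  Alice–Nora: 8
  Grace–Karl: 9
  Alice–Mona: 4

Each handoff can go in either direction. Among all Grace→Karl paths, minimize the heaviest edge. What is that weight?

5

A few of the Grace→Karl routes:
Grace → Mona → Bob → Alice → Ivan → Dave → Nora → Karl: max(3, 5, 6, 4, 6, 2, 5) = 6
Grace → Mona → Alice → Ivan → Dave → Nora → Karl: max(3, 4, 4, 6, 2, 5) = 6
Grace → Nora → Karl: max(4, 5) = 5
Grace → Liam → Nora → Karl: max(2, 3, 5) = 5
Grace → Mona → Alice → Karl: max(3, 4, 7) = 7
Smallest bottleneck: 5.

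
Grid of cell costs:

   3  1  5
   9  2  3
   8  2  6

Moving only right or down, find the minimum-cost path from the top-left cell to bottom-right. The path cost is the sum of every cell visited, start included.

One optimal route is (0,0) -> (0,1) -> (1,1) -> (2,1) -> (2,2).
Its cost is 3 + 1 + 2 + 2 + 6 = 14.
(Top row then right column would cost 18.)

14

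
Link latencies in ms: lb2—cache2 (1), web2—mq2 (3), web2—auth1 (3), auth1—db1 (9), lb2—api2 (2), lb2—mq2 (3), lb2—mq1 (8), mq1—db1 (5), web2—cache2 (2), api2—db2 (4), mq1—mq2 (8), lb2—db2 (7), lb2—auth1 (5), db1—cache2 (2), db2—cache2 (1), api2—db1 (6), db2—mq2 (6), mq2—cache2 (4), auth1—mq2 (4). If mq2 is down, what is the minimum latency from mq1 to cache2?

7

Comparing a few candidate routes:
mq1-db1-api2-db2-cache2: 5 + 6 + 4 + 1 = 16
mq1-lb2-cache2: 8 + 1 = 9
mq1-lb2-db2-cache2: 8 + 7 + 1 = 16
mq1-db1-api2-lb2-cache2: 5 + 6 + 2 + 1 = 14
mq1-db1-cache2: 5 + 2 = 7
mq1-lb2-api2-db2-cache2: 8 + 2 + 4 + 1 = 15
Best route has total 7 ms.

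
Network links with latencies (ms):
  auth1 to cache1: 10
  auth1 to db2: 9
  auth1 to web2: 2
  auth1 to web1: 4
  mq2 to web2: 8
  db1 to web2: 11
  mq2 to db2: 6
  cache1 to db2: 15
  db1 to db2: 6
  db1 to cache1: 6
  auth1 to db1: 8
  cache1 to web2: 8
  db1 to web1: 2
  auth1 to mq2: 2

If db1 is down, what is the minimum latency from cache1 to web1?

14

Checking several routes:
cache1-web2-auth1-web1: 8 + 2 + 4 = 14
cache1-web2-mq2-auth1-web1: 8 + 8 + 2 + 4 = 22
cache1-auth1-web1: 10 + 4 = 14
The minimum is 14 ms.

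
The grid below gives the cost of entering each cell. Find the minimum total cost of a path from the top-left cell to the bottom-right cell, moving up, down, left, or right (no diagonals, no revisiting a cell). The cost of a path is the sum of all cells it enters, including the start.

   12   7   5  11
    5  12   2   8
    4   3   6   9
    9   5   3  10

Cheapest: [0,0]→[1,0]→[2,0]→[2,1]→[3,1]→[3,2]→[3,3]
  12 + 5 + 4 + 3 + 5 + 3 + 10 = 42

42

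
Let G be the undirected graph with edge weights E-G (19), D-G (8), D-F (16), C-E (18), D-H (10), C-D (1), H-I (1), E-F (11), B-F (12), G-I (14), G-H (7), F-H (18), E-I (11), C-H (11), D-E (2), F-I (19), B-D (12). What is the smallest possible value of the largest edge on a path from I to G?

Checking several routes:
I → H → C → D → G: max(1, 11, 1, 8) = 11
I → H → G: max(1, 7) = 7
I → H → D → G: max(1, 10, 8) = 10
The minimum achievable maximum is 7.

7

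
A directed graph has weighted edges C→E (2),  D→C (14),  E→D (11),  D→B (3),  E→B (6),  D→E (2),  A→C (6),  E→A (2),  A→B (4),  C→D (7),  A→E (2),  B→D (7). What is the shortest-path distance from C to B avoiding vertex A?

8

Candidate routes:
C→D→E→B: 7 + 2 + 6 = 15
C→E→B: 2 + 6 = 8
C→D→B: 7 + 3 = 10
C→E→D→B: 2 + 11 + 3 = 16
Shortest: 8.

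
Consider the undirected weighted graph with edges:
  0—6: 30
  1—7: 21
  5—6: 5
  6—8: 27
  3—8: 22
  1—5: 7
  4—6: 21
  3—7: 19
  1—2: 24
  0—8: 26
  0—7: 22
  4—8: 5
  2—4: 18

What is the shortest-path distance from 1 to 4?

33

A few of the 1→4 routes:
1-2-4: 24 + 18 = 42
1-7-3-8-4: 21 + 19 + 22 + 5 = 67
1-5-6-8-4: 7 + 5 + 27 + 5 = 44
1-5-6-4: 7 + 5 + 21 = 33
The minimum is 33.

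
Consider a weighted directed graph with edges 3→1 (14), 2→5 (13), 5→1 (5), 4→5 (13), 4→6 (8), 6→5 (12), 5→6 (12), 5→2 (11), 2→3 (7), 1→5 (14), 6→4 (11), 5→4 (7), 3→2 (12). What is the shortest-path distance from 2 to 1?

Routes from 2 to 1:
2-5-1: 13 + 5 = 18
2-3-1: 7 + 14 = 21
Shortest: 18.

18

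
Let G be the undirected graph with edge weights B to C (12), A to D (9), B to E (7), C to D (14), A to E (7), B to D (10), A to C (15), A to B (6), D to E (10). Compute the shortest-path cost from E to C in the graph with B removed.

Checking several routes:
E - D - C: 10 + 14 = 24
E - A - C: 7 + 15 = 22
E - A - D - C: 7 + 9 + 14 = 30
Shortest: 22.

22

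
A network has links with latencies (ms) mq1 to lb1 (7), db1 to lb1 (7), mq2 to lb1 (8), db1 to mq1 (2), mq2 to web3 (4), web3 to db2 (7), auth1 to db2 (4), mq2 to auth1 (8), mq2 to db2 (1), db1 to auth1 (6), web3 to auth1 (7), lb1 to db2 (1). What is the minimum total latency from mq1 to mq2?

9

Some routes from mq1 to mq2:
mq1→db1→auth1→db2→mq2: 2 + 6 + 4 + 1 = 13
mq1→lb1→mq2: 7 + 8 = 15
mq1→db1→lb1→db2→mq2: 2 + 7 + 1 + 1 = 11
mq1→db1→auth1→mq2: 2 + 6 + 8 = 16
mq1→lb1→db2→mq2: 7 + 1 + 1 = 9
Best route has total 9 ms.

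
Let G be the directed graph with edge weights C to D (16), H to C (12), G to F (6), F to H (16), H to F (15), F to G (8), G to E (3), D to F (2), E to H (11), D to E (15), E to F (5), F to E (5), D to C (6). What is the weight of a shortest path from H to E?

Candidate routes:
H-F-G-E: 15 + 8 + 3 = 26
H-C-D-E: 12 + 16 + 15 = 43
H-C-D-F-E: 12 + 16 + 2 + 5 = 35
H-F-E: 15 + 5 = 20
H-C-D-F-G-E: 12 + 16 + 2 + 8 + 3 = 41
Best route has total 20.

20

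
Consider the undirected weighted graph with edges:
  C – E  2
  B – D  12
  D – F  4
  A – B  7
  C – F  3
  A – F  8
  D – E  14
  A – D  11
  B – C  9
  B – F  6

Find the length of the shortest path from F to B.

Comparing a few candidate routes:
F → B: 6
F → D → A → B: 4 + 11 + 7 = 22
F → C → B: 3 + 9 = 12
F → D → E → C → B: 4 + 14 + 2 + 9 = 29
F → D → B: 4 + 12 = 16
F → A → B: 8 + 7 = 15
Best route has total 6.

6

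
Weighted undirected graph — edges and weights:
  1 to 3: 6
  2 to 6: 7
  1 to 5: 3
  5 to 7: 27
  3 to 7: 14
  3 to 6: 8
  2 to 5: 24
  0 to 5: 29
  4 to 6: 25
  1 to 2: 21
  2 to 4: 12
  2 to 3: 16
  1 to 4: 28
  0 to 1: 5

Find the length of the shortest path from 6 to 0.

Checking several routes:
6 -> 2 -> 5 -> 1 -> 0: 7 + 24 + 3 + 5 = 39
6 -> 2 -> 3 -> 1 -> 0: 7 + 16 + 6 + 5 = 34
6 -> 3 -> 1 -> 0: 8 + 6 + 5 = 19
6 -> 2 -> 1 -> 0: 7 + 21 + 5 = 33
Best route has total 19.

19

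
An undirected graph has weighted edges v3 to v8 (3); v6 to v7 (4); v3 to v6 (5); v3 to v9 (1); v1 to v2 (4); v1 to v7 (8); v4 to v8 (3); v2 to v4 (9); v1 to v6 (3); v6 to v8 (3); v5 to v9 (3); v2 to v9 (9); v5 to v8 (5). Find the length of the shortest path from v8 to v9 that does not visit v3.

Candidate routes:
v8 - v4 - v2 - v9: 3 + 9 + 9 = 21
v8 - v6 - v1 - v2 - v9: 3 + 3 + 4 + 9 = 19
v8 - v5 - v9: 5 + 3 = 8
v8 - v6 - v7 - v1 - v2 - v9: 3 + 4 + 8 + 4 + 9 = 28
The minimum is 8.

8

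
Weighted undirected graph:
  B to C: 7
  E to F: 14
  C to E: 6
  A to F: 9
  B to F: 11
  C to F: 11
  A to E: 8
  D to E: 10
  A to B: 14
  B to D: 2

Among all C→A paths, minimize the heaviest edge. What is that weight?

8

A few of the C→A routes:
C → B → F → A: max(7, 11, 9) = 11
C → B → D → E → A: max(7, 2, 10, 8) = 10
C → E → A: max(6, 8) = 8
C → E → D → B → F → A: max(6, 10, 2, 11, 9) = 11
C → F → B → D → E → A: max(11, 11, 2, 10, 8) = 11
C → F → A: max(11, 9) = 11
Smallest bottleneck: 8.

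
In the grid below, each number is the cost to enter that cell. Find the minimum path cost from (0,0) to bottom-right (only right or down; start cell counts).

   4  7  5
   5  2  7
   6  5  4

20

Path [0,0] [1,0] [1,1] [2,1] [2,2]: 4 + 5 + 2 + 5 + 4 = 20.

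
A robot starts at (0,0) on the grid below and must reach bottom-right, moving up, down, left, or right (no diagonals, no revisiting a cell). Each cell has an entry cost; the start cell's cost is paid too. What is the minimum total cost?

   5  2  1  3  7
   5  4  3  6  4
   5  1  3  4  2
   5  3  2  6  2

Take r0c0→r0c1→r0c2→r1c2→r2c2→r2c3→r2c4→r3c4 for a total of 5 + 2 + 1 + 3 + 3 + 4 + 2 + 2 = 22.

22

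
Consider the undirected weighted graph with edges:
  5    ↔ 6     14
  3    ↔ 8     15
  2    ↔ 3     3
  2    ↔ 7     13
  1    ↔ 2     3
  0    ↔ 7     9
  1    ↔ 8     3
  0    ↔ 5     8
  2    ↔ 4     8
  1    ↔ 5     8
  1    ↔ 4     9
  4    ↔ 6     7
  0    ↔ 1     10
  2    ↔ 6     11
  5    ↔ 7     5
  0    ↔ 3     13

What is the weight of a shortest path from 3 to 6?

14

Comparing a few candidate routes:
3→2→4→6: 3 + 8 + 7 = 18
3→2→1→5→6: 3 + 3 + 8 + 14 = 28
3→2→6: 3 + 11 = 14
3→2→1→4→6: 3 + 3 + 9 + 7 = 22
The minimum is 14.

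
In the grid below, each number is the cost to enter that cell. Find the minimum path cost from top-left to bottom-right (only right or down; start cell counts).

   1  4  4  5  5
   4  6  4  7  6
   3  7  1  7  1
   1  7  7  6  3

Path (0,0) -> (0,1) -> (0,2) -> (1,2) -> (2,2) -> (2,3) -> (2,4) -> (3,4): 1 + 4 + 4 + 4 + 1 + 7 + 1 + 3 = 25.

25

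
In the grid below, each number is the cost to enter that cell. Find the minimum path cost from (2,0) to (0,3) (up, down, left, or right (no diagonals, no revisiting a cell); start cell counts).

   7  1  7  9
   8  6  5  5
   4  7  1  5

31

Cheapest: (2,0) → (2,1) → (2,2) → (1,2) → (1,3) → (0,3)
  4 + 7 + 1 + 5 + 5 + 9 = 31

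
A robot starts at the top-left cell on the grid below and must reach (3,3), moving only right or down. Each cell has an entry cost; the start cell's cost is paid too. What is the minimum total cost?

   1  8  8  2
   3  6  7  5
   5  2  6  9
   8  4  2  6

23

Take [0,0] -> [1,0] -> [2,0] -> [2,1] -> [3,1] -> [3,2] -> [3,3] for a total of 1 + 3 + 5 + 2 + 4 + 2 + 6 = 23.
(Top row then right column would cost 39.)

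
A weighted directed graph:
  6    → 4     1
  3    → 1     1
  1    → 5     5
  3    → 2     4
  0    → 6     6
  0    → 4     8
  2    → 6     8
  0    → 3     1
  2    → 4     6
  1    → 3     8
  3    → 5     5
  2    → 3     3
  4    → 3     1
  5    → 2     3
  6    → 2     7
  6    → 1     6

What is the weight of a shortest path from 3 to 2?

4

Paths from 3 to 2:
3 -> 5 -> 2: 5 + 3 = 8
3 -> 2: 4
3 -> 1 -> 5 -> 2: 1 + 5 + 3 = 9
The minimum is 4.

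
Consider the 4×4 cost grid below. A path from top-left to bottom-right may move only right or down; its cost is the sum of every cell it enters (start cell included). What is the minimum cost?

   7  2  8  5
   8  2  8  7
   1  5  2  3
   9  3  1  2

21

Best path: r0c0 → r0c1 → r1c1 → r2c1 → r2c2 → r3c2 → r3c3
Cost: 7 + 2 + 2 + 5 + 2 + 1 + 2 = 21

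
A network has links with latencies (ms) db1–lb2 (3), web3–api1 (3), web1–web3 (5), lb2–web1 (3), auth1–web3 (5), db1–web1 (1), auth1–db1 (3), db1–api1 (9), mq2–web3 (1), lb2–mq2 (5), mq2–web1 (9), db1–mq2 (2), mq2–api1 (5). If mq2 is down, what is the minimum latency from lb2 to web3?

8

Checking several routes:
lb2 → web1 → web3: 3 + 5 = 8
lb2 → db1 → auth1 → web3: 3 + 3 + 5 = 11
lb2 → db1 → web1 → web3: 3 + 1 + 5 = 9
The minimum is 8 ms.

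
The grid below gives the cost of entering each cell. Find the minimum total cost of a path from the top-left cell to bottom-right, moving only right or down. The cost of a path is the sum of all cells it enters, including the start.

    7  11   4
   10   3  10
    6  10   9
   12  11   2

41

Take r0c0 r1c0 r1c1 r1c2 r2c2 r3c2 for a total of 7 + 10 + 3 + 10 + 9 + 2 = 41.
(Top row then right column would cost 43.)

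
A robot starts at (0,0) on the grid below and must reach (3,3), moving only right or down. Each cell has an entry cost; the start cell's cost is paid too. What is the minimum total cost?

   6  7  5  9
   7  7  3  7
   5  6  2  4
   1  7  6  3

Path (0,0) (0,1) (0,2) (1,2) (2,2) (2,3) (3,3): 6 + 7 + 5 + 3 + 2 + 4 + 3 = 30.

30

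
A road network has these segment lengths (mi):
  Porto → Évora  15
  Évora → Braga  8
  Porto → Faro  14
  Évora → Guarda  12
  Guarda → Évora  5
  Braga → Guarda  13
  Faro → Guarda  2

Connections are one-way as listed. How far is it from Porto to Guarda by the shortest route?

16

Candidate routes:
Porto - Faro - Guarda: 14 + 2 = 16
Porto - Évora - Guarda: 15 + 12 = 27
Porto - Évora - Braga - Guarda: 15 + 8 + 13 = 36
Best route has total 16 mi.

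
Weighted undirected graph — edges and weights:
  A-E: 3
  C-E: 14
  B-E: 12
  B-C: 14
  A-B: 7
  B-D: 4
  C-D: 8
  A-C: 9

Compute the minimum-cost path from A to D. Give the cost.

Some routes from A to D:
A -> C -> D: 9 + 8 = 17
A -> E -> B -> D: 3 + 12 + 4 = 19
A -> E -> C -> D: 3 + 14 + 8 = 25
A -> C -> B -> D: 9 + 14 + 4 = 27
A -> B -> C -> D: 7 + 14 + 8 = 29
A -> B -> D: 7 + 4 = 11
Shortest: 11.

11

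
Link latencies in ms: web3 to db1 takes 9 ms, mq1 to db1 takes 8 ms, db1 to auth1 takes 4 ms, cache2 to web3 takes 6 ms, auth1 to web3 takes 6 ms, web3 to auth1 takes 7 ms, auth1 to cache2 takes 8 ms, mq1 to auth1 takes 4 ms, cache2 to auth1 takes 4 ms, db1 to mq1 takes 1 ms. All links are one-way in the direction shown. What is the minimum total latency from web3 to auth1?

7

Candidate routes:
web3-auth1: 7
web3-db1-mq1-auth1: 9 + 1 + 4 = 14
web3-db1-auth1: 9 + 4 = 13
Best route has total 7 ms.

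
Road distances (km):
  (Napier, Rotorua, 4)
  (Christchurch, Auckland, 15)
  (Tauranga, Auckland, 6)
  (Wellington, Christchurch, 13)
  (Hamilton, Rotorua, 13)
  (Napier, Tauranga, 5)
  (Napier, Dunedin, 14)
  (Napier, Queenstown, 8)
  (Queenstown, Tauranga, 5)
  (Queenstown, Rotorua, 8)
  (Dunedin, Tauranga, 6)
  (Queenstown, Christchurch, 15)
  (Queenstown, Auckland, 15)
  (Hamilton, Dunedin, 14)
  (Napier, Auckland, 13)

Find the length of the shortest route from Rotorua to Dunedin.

Checking several routes:
Rotorua→Queenstown→Tauranga→Dunedin: 8 + 5 + 6 = 19
Rotorua→Napier→Queenstown→Tauranga→Dunedin: 4 + 8 + 5 + 6 = 23
Rotorua→Napier→Dunedin: 4 + 14 = 18
Rotorua→Napier→Tauranga→Dunedin: 4 + 5 + 6 = 15
Shortest: 15 km.

15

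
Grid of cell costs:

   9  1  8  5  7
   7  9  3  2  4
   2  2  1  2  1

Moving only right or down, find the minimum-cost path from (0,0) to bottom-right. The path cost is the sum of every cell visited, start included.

24

Take r0c0→r1c0→r2c0→r2c1→r2c2→r2c3→r2c4 for a total of 9 + 7 + 2 + 2 + 1 + 2 + 1 = 24.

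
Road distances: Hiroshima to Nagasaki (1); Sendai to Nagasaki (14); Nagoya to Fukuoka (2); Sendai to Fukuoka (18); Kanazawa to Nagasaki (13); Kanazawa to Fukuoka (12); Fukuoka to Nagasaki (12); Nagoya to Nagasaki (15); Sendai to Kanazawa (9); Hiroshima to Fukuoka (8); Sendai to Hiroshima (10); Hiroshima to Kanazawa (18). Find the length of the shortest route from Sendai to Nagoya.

20

Checking several routes:
Sendai -> Kanazawa -> Fukuoka -> Nagoya: 9 + 12 + 2 = 23
Sendai -> Hiroshima -> Nagasaki -> Fukuoka -> Nagoya: 10 + 1 + 12 + 2 = 25
Sendai -> Hiroshima -> Fukuoka -> Nagoya: 10 + 8 + 2 = 20
Sendai -> Fukuoka -> Nagoya: 18 + 2 = 20
Shortest: 20.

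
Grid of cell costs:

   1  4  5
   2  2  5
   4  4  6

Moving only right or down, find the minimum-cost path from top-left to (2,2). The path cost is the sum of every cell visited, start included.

15

Best path: r0c0 r1c0 r1c1 r2c1 r2c2
Cost: 1 + 2 + 2 + 4 + 6 = 15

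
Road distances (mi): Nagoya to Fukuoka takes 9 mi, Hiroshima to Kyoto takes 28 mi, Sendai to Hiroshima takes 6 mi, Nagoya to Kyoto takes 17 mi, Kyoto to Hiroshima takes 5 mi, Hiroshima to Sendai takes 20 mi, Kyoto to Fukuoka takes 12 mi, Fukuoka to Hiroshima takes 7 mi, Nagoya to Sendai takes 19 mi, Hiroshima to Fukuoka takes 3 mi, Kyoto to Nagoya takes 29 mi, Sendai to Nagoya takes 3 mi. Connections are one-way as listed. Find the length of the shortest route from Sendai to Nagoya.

Routes from Sendai to Nagoya:
Sendai - Nagoya: 3
Sendai - Hiroshima - Kyoto - Nagoya: 6 + 28 + 29 = 63
Shortest: 3 mi.

3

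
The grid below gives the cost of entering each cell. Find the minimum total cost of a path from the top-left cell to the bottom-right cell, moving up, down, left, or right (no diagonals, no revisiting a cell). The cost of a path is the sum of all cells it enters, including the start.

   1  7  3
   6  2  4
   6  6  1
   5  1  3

17

Cheapest: r0c0→r1c0→r1c1→r1c2→r2c2→r3c2
  1 + 6 + 2 + 4 + 1 + 3 = 17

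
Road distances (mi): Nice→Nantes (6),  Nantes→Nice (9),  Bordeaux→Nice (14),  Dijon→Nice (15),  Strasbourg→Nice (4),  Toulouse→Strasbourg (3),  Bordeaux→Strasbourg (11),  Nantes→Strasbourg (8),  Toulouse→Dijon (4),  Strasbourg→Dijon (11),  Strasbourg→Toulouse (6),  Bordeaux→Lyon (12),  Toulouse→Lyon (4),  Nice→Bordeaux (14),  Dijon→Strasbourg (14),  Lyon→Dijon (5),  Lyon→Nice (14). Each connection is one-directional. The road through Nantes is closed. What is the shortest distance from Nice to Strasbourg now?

Paths from Nice to Strasbourg avoiding Nantes:
Nice → Bordeaux → Strasbourg: 14 + 11 = 25
Nice → Bordeaux → Lyon → Dijon → Strasbourg: 14 + 12 + 5 + 14 = 45
The minimum is 25 mi.

25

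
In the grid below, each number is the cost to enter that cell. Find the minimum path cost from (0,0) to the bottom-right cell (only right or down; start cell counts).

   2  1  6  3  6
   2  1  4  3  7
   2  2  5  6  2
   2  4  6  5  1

20

Cheapest: r0c0 r0c1 r1c1 r1c2 r1c3 r2c3 r2c4 r3c4
  2 + 1 + 1 + 4 + 3 + 6 + 2 + 1 = 20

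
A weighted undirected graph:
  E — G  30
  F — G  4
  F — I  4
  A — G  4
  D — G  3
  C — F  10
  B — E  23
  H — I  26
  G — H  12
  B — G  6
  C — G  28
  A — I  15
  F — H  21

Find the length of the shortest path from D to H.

15

Comparing a few candidate routes:
D -> G -> F -> I -> H: 3 + 4 + 4 + 26 = 37
D -> G -> A -> I -> H: 3 + 4 + 15 + 26 = 48
D -> G -> C -> F -> H: 3 + 28 + 10 + 21 = 62
D -> G -> A -> I -> F -> H: 3 + 4 + 15 + 4 + 21 = 47
D -> G -> H: 3 + 12 = 15
D -> G -> F -> H: 3 + 4 + 21 = 28
The minimum is 15.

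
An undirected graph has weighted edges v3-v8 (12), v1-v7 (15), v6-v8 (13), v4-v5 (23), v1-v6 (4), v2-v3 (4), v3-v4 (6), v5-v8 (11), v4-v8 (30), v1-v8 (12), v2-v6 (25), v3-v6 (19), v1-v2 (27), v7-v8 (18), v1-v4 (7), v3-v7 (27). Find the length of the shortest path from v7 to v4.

Comparing a few candidate routes:
v7 -> v1 -> v4: 15 + 7 = 22
v7 -> v8 -> v3 -> v4: 18 + 12 + 6 = 36
v7 -> v3 -> v4: 27 + 6 = 33
The minimum is 22.

22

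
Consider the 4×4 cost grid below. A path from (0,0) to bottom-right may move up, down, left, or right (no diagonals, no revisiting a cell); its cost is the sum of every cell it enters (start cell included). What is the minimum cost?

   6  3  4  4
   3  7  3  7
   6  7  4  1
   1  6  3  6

Take [0,0] [0,1] [0,2] [1,2] [2,2] [2,3] [3,3] for a total of 6 + 3 + 4 + 3 + 4 + 1 + 6 = 27.

27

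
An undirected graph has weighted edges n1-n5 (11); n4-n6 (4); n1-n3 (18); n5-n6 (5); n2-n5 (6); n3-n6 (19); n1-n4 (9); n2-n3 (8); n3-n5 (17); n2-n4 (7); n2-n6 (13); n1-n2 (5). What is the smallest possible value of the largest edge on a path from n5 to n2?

Comparing a few candidate routes:
n5-n1-n4-n2: max(11, 9, 7) = 11
n5-n1-n2: max(11, 5) = 11
n5-n2: max(6) = 6
n5-n6-n4-n2: max(5, 4, 7) = 7
n5-n6-n4-n1-n2: max(5, 4, 9, 5) = 9
Best route has worst link 6.

6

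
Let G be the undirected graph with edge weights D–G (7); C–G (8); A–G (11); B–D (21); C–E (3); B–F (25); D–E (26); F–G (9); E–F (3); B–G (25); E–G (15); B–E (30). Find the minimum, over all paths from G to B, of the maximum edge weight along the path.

21

A few of the G→B routes:
G → E → F → B: max(15, 3, 25) = 25
G → F → B: max(9, 25) = 25
G → D → B: max(7, 21) = 21
Smallest bottleneck: 21.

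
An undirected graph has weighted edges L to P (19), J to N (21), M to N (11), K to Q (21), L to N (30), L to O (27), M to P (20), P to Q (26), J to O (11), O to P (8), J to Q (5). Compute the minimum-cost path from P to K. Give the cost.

Checking several routes:
P → O → L → N → J → Q → K: 8 + 27 + 30 + 21 + 5 + 21 = 112
P → Q → K: 26 + 21 = 47
P → M → N → J → Q → K: 20 + 11 + 21 + 5 + 21 = 78
P → O → J → Q → K: 8 + 11 + 5 + 21 = 45
P → L → O → J → Q → K: 19 + 27 + 11 + 5 + 21 = 83
P → L → N → J → Q → K: 19 + 30 + 21 + 5 + 21 = 96
The minimum is 45.

45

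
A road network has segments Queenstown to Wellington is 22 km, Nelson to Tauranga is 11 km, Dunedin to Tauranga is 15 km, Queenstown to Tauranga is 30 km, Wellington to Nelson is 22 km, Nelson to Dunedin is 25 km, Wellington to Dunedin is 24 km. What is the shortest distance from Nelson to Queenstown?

41

Routes from Nelson to Queenstown:
Nelson→Wellington→Dunedin→Tauranga→Queenstown: 22 + 24 + 15 + 30 = 91
Nelson→Dunedin→Wellington→Queenstown: 25 + 24 + 22 = 71
Nelson→Tauranga→Queenstown: 11 + 30 = 41
Nelson→Dunedin→Tauranga→Queenstown: 25 + 15 + 30 = 70
Nelson→Tauranga→Dunedin→Wellington→Queenstown: 11 + 15 + 24 + 22 = 72
Nelson→Wellington→Queenstown: 22 + 22 = 44
The minimum is 41 km.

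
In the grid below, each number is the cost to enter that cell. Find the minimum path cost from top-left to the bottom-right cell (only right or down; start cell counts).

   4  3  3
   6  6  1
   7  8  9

20

Take r0c0 → r0c1 → r0c2 → r1c2 → r2c2 for a total of 4 + 3 + 3 + 1 + 9 = 20.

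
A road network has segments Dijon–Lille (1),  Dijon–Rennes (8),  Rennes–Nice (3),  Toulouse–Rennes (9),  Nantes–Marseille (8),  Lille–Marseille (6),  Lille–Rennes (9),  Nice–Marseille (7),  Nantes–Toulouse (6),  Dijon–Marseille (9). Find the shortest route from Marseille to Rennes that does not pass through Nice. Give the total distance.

15

Candidate routes:
Marseille-Dijon-Lille-Rennes: 9 + 1 + 9 = 19
Marseille-Lille-Rennes: 6 + 9 = 15
Marseille-Nantes-Toulouse-Rennes: 8 + 6 + 9 = 23
Marseille-Dijon-Rennes: 9 + 8 = 17
Marseille-Lille-Dijon-Rennes: 6 + 1 + 8 = 15
Best route has total 15 mi.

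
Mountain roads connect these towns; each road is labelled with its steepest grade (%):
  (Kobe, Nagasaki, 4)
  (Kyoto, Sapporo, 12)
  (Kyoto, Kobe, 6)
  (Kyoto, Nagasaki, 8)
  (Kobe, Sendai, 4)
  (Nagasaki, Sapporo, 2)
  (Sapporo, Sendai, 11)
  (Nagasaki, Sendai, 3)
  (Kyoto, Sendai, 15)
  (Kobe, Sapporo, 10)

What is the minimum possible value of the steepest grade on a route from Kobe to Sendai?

4

A few of the Kobe→Sendai routes:
Kobe-Kyoto-Nagasaki-Sendai: max(6, 8, 3) = 8
Kobe-Sapporo-Nagasaki-Sendai: max(10, 2, 3) = 10
Kobe-Sendai: max(4) = 4
Kobe-Nagasaki-Sendai: max(4, 3) = 4
Smallest bottleneck: 4%.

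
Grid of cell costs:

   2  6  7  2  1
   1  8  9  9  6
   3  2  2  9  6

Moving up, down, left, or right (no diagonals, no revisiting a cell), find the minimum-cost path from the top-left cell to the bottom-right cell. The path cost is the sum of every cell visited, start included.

Cheapest: r0c0→r1c0→r2c0→r2c1→r2c2→r2c3→r2c4
  2 + 1 + 3 + 2 + 2 + 9 + 6 = 25

25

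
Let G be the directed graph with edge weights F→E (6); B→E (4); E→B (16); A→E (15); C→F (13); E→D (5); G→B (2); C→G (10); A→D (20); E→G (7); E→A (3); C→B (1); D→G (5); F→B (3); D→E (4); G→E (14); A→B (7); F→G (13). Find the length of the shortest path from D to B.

7

Candidate routes:
D -> E -> G -> B: 4 + 7 + 2 = 13
D -> E -> B: 4 + 16 = 20
D -> E -> A -> B: 4 + 3 + 7 = 14
D -> G -> E -> B: 5 + 14 + 16 = 35
D -> G -> B: 5 + 2 = 7
D -> G -> E -> A -> B: 5 + 14 + 3 + 7 = 29
Shortest: 7.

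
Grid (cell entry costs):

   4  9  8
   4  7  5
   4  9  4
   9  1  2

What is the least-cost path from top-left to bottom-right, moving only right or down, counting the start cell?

24

Path [0,0]→[1,0]→[2,0]→[2,1]→[3,1]→[3,2]: 4 + 4 + 4 + 9 + 1 + 2 = 24.
For comparison, the top-then-right route costs 32.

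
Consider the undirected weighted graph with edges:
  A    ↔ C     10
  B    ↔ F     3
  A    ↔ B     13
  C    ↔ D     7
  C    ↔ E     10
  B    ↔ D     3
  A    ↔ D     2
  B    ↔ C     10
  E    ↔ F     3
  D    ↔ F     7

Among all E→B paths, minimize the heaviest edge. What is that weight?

Checking several routes:
E -> F -> D -> B: max(3, 7, 3) = 7
E -> F -> D -> A -> C -> B: max(3, 7, 2, 10, 10) = 10
E -> F -> D -> C -> B: max(3, 7, 7, 10) = 10
E -> F -> B: max(3, 3) = 3
Best route has worst link 3.

3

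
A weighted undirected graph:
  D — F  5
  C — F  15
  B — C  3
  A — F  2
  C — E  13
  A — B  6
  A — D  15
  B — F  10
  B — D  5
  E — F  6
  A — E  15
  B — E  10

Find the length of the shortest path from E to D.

Comparing a few candidate routes:
E -> F -> B -> D: 6 + 10 + 5 = 21
E -> B -> D: 10 + 5 = 15
E -> F -> A -> B -> D: 6 + 2 + 6 + 5 = 19
E -> C -> B -> D: 13 + 3 + 5 = 21
E -> F -> D: 6 + 5 = 11
E -> A -> F -> D: 15 + 2 + 5 = 22
Best route has total 11.

11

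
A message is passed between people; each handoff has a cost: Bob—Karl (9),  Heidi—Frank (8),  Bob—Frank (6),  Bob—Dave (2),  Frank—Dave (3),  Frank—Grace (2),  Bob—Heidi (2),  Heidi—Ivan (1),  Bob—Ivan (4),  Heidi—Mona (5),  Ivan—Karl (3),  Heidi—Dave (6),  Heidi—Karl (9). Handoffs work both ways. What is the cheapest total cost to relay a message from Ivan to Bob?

3

A few of the Ivan→Bob routes:
Ivan-Heidi-Dave-Bob: 1 + 6 + 2 = 9
Ivan-Bob: 4
Ivan-Heidi-Bob: 1 + 2 = 3
Shortest: 3.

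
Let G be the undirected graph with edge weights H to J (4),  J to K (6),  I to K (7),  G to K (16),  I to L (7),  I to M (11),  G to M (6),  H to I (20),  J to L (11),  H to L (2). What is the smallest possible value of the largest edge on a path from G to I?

11

Some routes from G to I:
G -> K -> J -> L -> I: max(16, 6, 11, 7) = 16
G -> M -> I: max(6, 11) = 11
G -> K -> J -> H -> L -> I: max(16, 6, 4, 2, 7) = 16
G -> K -> I: max(16, 7) = 16
Best route has worst link 11.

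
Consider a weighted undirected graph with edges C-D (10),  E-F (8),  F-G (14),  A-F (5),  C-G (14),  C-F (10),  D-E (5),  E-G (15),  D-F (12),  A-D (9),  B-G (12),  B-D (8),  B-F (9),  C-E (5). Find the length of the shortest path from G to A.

Checking several routes:
G-C-F-A: 14 + 10 + 5 = 29
G-E-F-A: 15 + 8 + 5 = 28
G-F-A: 14 + 5 = 19
G-B-F-A: 12 + 9 + 5 = 26
G-B-D-A: 12 + 8 + 9 = 29
G-E-D-A: 15 + 5 + 9 = 29
Shortest: 19.

19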